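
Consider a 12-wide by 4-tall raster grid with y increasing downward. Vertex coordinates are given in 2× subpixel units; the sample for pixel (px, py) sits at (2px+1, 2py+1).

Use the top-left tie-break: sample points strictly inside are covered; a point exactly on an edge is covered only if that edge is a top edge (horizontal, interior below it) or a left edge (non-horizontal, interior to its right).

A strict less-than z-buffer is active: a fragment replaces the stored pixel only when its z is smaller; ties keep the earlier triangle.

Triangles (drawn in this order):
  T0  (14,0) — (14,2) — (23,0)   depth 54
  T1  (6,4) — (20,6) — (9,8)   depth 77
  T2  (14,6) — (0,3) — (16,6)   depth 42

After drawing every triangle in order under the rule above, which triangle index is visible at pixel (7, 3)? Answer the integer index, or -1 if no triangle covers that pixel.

T0:
  2·area = 18  (B↔C swapped to make it positive)
  edge (14, 0)→(23, 0): d=(9,0) top-left  bias=+0
  edge (23, 0)→(14, 2): d=(-9,2) right/bottom  bias=-1
  edge (14, 2)→(14, 0): d=(0,-2) top-left  bias=+0
    (7,0)@(15, 1): e=[9,7,2] → █
    (8,0)@(17, 1): e=[9,3,6] → █
    (9,0)@(19, 1): e=[9,-1,10] → ·
    (7,1)@(15, 3): e=[27,-11,2] → ·
    (8,1)@(17, 3): e=[27,-15,6] → ·
  covered (2 px):
    · · · · · · · █ █ · · ·
    · · · · · · · · · · · ·
    · · · · · · · · · · · ·
    · · · · · · · · · · · ·
T1:
  2·area = 50
  edge (6, 4)→(20, 6): d=(14,2) right/bottom  bias=-1
  edge (20, 6)→(9, 8): d=(-11,2) right/bottom  bias=-1
  edge (9, 8)→(6, 4): d=(-3,-4) top-left  bias=+0
    (3,2)@(7, 5): e=[12,37,1] → █
    (4,2)@(9, 5): e=[8,33,9] → █
    (5,2)@(11, 5): e=[4,29,17] → █
    (6,2)@(13, 5): e=[0,25,25] → ·  [on edge]
    (3,3)@(7, 7): e=[40,15,-5] → ·
    (4,3)@(9, 7): e=[36,11,3] → █
    (6,3)@(13, 7): e=[28,3,19] → █
    (7,3)@(15, 7): e=[24,-1,27] → ·
  covered (6 px):
    · · · · · · · · · · · ·
    · · · · · · · · · · · ·
    · · · █ █ █ · · · · · ·
    · · · · █ █ █ · · · · ·
T2:
  2·area = 6
  edge (14, 6)→(0, 3): d=(-14,-3) top-left  bias=+0
  edge (0, 3)→(16, 6): d=(16,3) right/bottom  bias=-1
  edge (16, 6)→(14, 6): d=(-2,0) right/bottom  bias=-1
  covered (0 px):
    · · · · · · · · · · · ·
    · · · · · · · · · · · ·
    · · · · · · · · · · · ·
    · · · · · · · · · · · ·

Z-buffer (winner per pixel, '.' = empty):
  . . . . . . . 0 0 . . .
  . . . . . . . . . . . .
  . . . 1 1 1 . . . . . .
  . . . . 1 1 1 . . . . .

Answer: -1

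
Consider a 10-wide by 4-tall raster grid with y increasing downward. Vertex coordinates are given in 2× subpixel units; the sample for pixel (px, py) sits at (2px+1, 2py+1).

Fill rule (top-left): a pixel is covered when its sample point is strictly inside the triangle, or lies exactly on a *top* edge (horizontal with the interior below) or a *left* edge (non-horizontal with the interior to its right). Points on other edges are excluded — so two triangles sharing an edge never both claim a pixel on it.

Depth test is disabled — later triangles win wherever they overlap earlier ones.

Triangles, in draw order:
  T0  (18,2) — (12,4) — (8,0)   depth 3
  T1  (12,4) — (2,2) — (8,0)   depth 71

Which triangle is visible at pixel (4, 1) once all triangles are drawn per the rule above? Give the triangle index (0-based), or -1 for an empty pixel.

T0:
  2·area = 32
  edge (18, 2)→(12, 4): d=(-6,2) right/bottom  bias=-1
  edge (12, 4)→(8, 0): d=(-4,-4) top-left  bias=+0
  edge (8, 0)→(18, 2): d=(10,2) right/bottom  bias=-1
    (4,0)@(9, 1): e=[24,0,8] → #  [on edge]
    (5,0)@(11, 1): e=[20,8,4] → #
    (6,0)@(13, 1): e=[16,16,0] → ·  [on edge]
    (4,1)@(9, 3): e=[12,-8,28] → ·
    (5,1)@(11, 3): e=[8,0,24] → #  [on edge]
    (6,1)@(13, 3): e=[4,8,20] → #
    (7,1)@(15, 3): e=[0,16,16] → ·  [on edge]
    (4,2)@(9, 5): e=[0,-16,48] → ·  [on edge]
    (5,2)@(11, 5): e=[-4,-8,44] → ·
    (6,2)@(13, 5): e=[-8,0,40] → ·  [on edge]
    (1,3)@(3, 7): e=[0,-48,80] → ·  [on edge]
    (7,3)@(15, 7): e=[-24,0,56] → ·  [on edge]
  covered (4 px):
    · · · · # # · · · ·
    · · · · · # # · · ·
    · · · · · · · · · ·
    · · · · · · · · · ·
T1:
  2·area = 32
  edge (12, 4)→(2, 2): d=(-10,-2) top-left  bias=+0
  edge (2, 2)→(8, 0): d=(6,-2) top-left  bias=+0
  edge (8, 0)→(12, 4): d=(4,4) right/bottom  bias=-1
    (2,0)@(5, 1): e=[16,0,16] → #  [on edge]
    (3,0)@(7, 1): e=[20,4,8] → #
    (4,0)@(9, 1): e=[24,8,0] → ·  [on edge]
    (2,1)@(5, 3): e=[-4,12,24] → ·
    (3,1)@(7, 3): e=[0,16,16] → #  [on edge]
    (4,1)@(9, 3): e=[4,20,8] → #
    (5,1)@(11, 3): e=[8,24,0] → ·  [on edge]
    (3,2)@(7, 5): e=[-20,28,24] → ·
    (4,2)@(9, 5): e=[-16,32,16] → ·
    (6,2)@(13, 5): e=[-8,40,0] → ·  [on edge]
    (8,2)@(17, 5): e=[0,48,-16] → ·  [on edge]
    (7,3)@(15, 7): e=[-24,56,0] → ·  [on edge]
  covered (4 px):
    · · # # · · · · · ·
    · · · # # · · · · ·
    · · · · · · · · · ·
    · · · · · · · · · ·

Z-buffer (winner per pixel, '.' = empty):
  . . 1 1 0 0 . . . .
  . . . 1 1 0 0 . . .
  . . . . . . . . . .
  . . . . . . . . . .

Result: 1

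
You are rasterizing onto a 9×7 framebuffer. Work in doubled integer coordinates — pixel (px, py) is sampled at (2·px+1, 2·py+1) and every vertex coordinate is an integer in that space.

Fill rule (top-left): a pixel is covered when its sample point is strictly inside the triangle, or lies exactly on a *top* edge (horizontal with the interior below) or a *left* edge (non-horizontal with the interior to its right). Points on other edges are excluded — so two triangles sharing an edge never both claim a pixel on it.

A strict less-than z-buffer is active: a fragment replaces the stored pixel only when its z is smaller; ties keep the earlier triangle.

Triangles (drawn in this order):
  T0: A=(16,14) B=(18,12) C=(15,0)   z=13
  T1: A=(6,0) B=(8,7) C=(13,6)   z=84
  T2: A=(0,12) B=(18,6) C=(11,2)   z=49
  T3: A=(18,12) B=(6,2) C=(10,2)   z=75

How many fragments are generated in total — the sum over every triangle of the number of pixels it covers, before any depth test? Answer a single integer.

T0:
  2·area = 30  (B↔C swapped to make it positive)
  edge (16, 14)→(15, 0): d=(-1,-14) top-left  bias=+0
  edge (15, 0)→(18, 12): d=(3,12) right/bottom  bias=-1
  edge (18, 12)→(16, 14): d=(-2,2) right/bottom  bias=-1
    (8,4)@(17, 9): e=[19,3,8] → █
    (8,5)@(17, 11): e=[17,9,4] → █
    (8,6)@(17, 13): e=[15,15,0] → ·  [on edge]
  covered (2 px):
    · · · · · · · · ·
    · · · · · · · · ·
    · · · · · · · · ·
    · · · · · · · · ·
    · · · · · · · · █
    · · · · · · · · █
    · · · · · · · · ·
T1:
  2·area = 37  (B↔C swapped to make it positive)
  edge (6, 0)→(13, 6): d=(7,6) right/bottom  bias=-1
  edge (13, 6)→(8, 7): d=(-5,1) right/bottom  bias=-1
  edge (8, 7)→(6, 0): d=(-2,-7) top-left  bias=+0
    (3,0)@(7, 1): e=[1,31,5] → █
    (4,0)@(9, 1): e=[-11,29,19] → ·
    (3,1)@(7, 3): e=[15,21,1] → █
    (4,1)@(9, 3): e=[3,19,15] → █
    (5,1)@(11, 3): e=[-9,17,29] → ·
    (3,2)@(7, 5): e=[29,11,-3] → ·
    (4,2)@(9, 5): e=[17,9,11] → █
    (5,2)@(11, 5): e=[5,7,25] → █
    (6,2)@(13, 5): e=[-7,5,39] → ·
    (4,3)@(9, 7): e=[31,-1,7] → ·
    (5,3)@(11, 7): e=[19,-3,21] → ·
  covered (5 px):
    · · · █ · · · · ·
    · · · █ █ · · · ·
    · · · · █ █ · · ·
    · · · · · · · · ·
    · · · · · · · · ·
    · · · · · · · · ·
    · · · · · · · · ·
T2:
  2·area = 114  (B↔C swapped to make it positive)
  edge (0, 12)→(11, 2): d=(11,-10) top-left  bias=+0
  edge (11, 2)→(18, 6): d=(7,4) right/bottom  bias=-1
  edge (18, 6)→(0, 12): d=(-18,6) right/bottom  bias=-1
    (5,1)@(11, 3): e=[11,7,96] → █
    (6,1)@(13, 3): e=[31,-1,84] → ·
    (4,2)@(9, 5): e=[13,29,72] → █
    (6,2)@(13, 5): e=[53,13,48] → █
    (7,2)@(15, 5): e=[73,5,36] → █
    (8,2)@(17, 5): e=[93,-3,24] → ·
    (3,3)@(7, 7): e=[15,51,48] → █
    (7,3)@(15, 7): e=[95,19,0] → ·  [on edge]
    (2,4)@(5, 9): e=[17,73,24] → █
    (4,4)@(9, 9): e=[57,57,0] → ·  [on edge]
    (5,4)@(11, 9): e=[77,49,-12] → ·
    (6,4)@(13, 9): e=[97,41,-24] → ·
    (1,5)@(3, 11): e=[19,95,0] → ·  [on edge]
  covered (11 px):
    · · · · · · · · ·
    · · · · · █ · · ·
    · · · · █ █ █ █ ·
    · · · █ █ █ █ · ·
    · · █ █ · · · · ·
    · · · · · · · · ·
    · · · · · · · · ·
T3:
  2·area = 40
  edge (18, 12)→(6, 2): d=(-12,-10) top-left  bias=+0
  edge (6, 2)→(10, 2): d=(4,0) top-left  bias=+0
  edge (10, 2)→(18, 12): d=(8,10) right/bottom  bias=-1
    (4,1)@(9, 3): e=[18,4,18] → █
    (5,1)@(11, 3): e=[38,4,-2] → ·
    (4,2)@(9, 5): e=[-6,12,34] → ·
    (5,2)@(11, 5): e=[14,12,14] → █
    (6,2)@(13, 5): e=[34,12,-6] → ·
    (5,3)@(11, 7): e=[-10,20,30] → ·
    (6,3)@(13, 7): e=[10,20,10] → █
    (7,3)@(15, 7): e=[30,20,-10] → ·
    (6,4)@(13, 9): e=[-14,28,26] → ·
    (7,4)@(15, 9): e=[6,28,6] → █
    (8,4)@(17, 9): e=[26,28,-14] → ·
    (7,5)@(15, 11): e=[-18,36,22] → ·
  covered (5 px):
    · · · · · · · · ·
    · · · · █ · · · ·
    · · · · · █ · · ·
    · · · · · · █ · ·
    · · · · · · · █ ·
    · · · · · · · · █
    · · · · · · · · ·

Answer: 23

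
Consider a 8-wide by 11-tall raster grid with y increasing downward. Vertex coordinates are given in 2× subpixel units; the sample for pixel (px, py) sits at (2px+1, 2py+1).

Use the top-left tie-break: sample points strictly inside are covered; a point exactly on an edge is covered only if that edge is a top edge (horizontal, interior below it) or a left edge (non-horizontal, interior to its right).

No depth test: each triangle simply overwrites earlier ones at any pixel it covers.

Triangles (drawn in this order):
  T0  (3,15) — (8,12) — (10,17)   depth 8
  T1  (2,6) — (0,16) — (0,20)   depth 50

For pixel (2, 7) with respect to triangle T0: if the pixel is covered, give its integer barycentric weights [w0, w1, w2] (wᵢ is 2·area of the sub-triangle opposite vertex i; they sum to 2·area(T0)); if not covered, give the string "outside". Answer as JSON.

T0:
  2·area = 31
  edge (3, 15)→(8, 12): d=(5,-3) top-left  bias=+0
  edge (8, 12)→(10, 17): d=(2,5) right/bottom  bias=-1
  edge (10, 17)→(3, 15): d=(-7,-2) top-left  bias=+0
    (6,4)@(13, 9): e=[0,-31,62] → ·  [on edge]
    (3,6)@(7, 13): e=[2,7,22] → █
    (4,6)@(9, 13): e=[8,-3,26] → ·
    (1,7)@(3, 15): e=[0,31,0] → █  [on edge]
    (2,7)@(5, 15): e=[6,21,4] → █
    (4,7)@(9, 15): e=[18,1,12] → █
    (5,7)@(11, 15): e=[24,-9,16] → ·
    (1,8)@(3, 17): e=[10,35,-14] → ·
    (2,8)@(5, 17): e=[16,25,-10] → ·
    (3,8)@(7, 17): e=[22,15,-6] → ·
    (4,8)@(9, 17): e=[28,5,-2] → ·
  covered (5 px):
    · · · · · · · ·
    · · · · · · · ·
    · · · · · · · ·
    · · · · · · · ·
    · · · · · · · ·
    · · · · · · · ·
    · · · █ · · · ·
    · █ █ █ █ · · ·
    · · · · · · · ·
    · · · · · · · ·
    · · · · · · · ·
T1:
  2·area = 8  (B↔C swapped to make it positive)
  edge (2, 6)→(0, 20): d=(-2,14) right/bottom  bias=-1
  edge (0, 20)→(0, 16): d=(0,-4) top-left  bias=+0
  edge (0, 16)→(2, 6): d=(2,-10) top-left  bias=+0
    (1,0)@(3, 1): e=[-4,12,0] → ·  [on edge]
    (0,5)@(1, 11): e=[4,4,0] → █  [on edge]
    (1,5)@(3, 11): e=[-24,12,20] → ·
    (0,6)@(1, 13): e=[0,4,4] → ·  [on edge]
  covered (1 px):
    · · · · · · · ·
    · · · · · · · ·
    · · · · · · · ·
    · · · · · · · ·
    · · · · · · · ·
    █ · · · · · · ·
    · · · · · · · ·
    · · · · · · · ·
    · · · · · · · ·
    · · · · · · · ·
    · · · · · · · ·

Result: [21,4,6]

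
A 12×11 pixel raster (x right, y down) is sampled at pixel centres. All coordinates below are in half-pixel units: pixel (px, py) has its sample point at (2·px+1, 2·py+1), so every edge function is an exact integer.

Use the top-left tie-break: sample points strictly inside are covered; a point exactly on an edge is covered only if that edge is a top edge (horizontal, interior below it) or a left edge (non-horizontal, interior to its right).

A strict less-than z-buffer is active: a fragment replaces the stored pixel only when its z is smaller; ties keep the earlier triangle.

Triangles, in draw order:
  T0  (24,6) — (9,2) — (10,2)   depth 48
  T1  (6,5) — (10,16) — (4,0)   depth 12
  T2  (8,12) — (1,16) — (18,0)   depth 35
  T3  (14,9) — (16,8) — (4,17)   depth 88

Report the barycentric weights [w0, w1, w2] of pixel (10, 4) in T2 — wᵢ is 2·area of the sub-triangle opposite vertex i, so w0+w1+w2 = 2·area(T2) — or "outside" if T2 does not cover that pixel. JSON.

T0:
  2·area = 4
  edge (24, 6)→(9, 2): d=(-15,-4) top-left  bias=+0
  edge (9, 2)→(10, 2): d=(1,0) top-left  bias=+0
  edge (10, 2)→(24, 6): d=(14,4) right/bottom  bias=-1
    (6,1)@(13, 3): e=[1,1,2] → X
    (7,1)@(15, 3): e=[9,1,-6] → .
    (6,2)@(13, 5): e=[-29,3,30] → .
  covered (1 px):
    . . . . . . . . . . . .
    . . . . . . X . . . . .
    . . . . . . . . . . . .
    . . . . . . . . . . . .
    . . . . . . . . . . . .
    . . . . . . . . . . . .
    . . . . . . . . . . . .
    . . . . . . . . . . . .
    . . . . . . . . . . . .
    . . . . . . . . . . . .
    . . . . . . . . . . . .
T1:
  2·area = 2
  edge (6, 5)→(10, 16): d=(4,11) right/bottom  bias=-1
  edge (10, 16)→(4, 0): d=(-6,-16) top-left  bias=+0
  edge (4, 0)→(6, 5): d=(2,5) right/bottom  bias=-1
  covered (0 px):
    . . . . . . . . . . . .
    . . . . . . . . . . . .
    . . . . . . . . . . . .
    . . . . . . . . . . . .
    . . . . . . . . . . . .
    . . . . . . . . . . . .
    . . . . . . . . . . . .
    . . . . . . . . . . . .
    . . . . . . . . . . . .
    . . . . . . . . . . . .
    . . . . . . . . . . . .
T2:
  2·area = 44
  edge (8, 12)→(1, 16): d=(-7,4) right/bottom  bias=-1
  edge (1, 16)→(18, 0): d=(17,-16) top-left  bias=+0
  edge (18, 0)→(8, 12): d=(-10,12) right/bottom  bias=-1
    (8,0)@(17, 1): e=[41,1,2] → X
    (9,0)@(19, 1): e=[33,33,-22] → .
    (7,1)@(15, 3): e=[35,3,6] → X
    (8,1)@(17, 3): e=[27,35,-18] → .
    (6,2)@(13, 5): e=[29,5,10] → X
    (7,2)@(15, 5): e=[21,37,-14] → .
    (5,3)@(11, 7): e=[23,7,14] → X
    (6,3)@(13, 7): e=[15,39,-10] → .
    (4,4)@(9, 9): e=[17,9,18] → X
    (5,4)@(11, 9): e=[9,41,-6] → .
    (3,5)@(7, 11): e=[11,11,22] → X
    (4,5)@(9, 11): e=[3,43,-2] → .
  covered (7 px):
    . . . . . . . . X . . .
    . . . . . . . X . . . .
    . . . . . . X . . . . .
    . . . . . X . . . . . .
    . . . . X . . . . . . .
    . . . X . . . . . . . .
    . . X . . . . . . . . .
    . . . . . . . . . . . .
    . . . . . . . . . . . .
    . . . . . . . . . . . .
    . . . . . . . . . . . .
T3:
  2·area = 6
  edge (14, 9)→(16, 8): d=(2,-1) top-left  bias=+0
  edge (16, 8)→(4, 17): d=(-12,9) right/bottom  bias=-1
  edge (4, 17)→(14, 9): d=(10,-8) top-left  bias=+0
    (9,2)@(19, 5): e=[-3,9,0] → .  [on edge]
    (4,6)@(9, 13): e=[3,3,0] → X  [on edge]
    (5,6)@(11, 13): e=[5,-15,16] → .
    (4,7)@(9, 15): e=[7,-21,20] → .
  covered (1 px):
    . . . . . . . . . . . .
    . . . . . . . . . . . .
    . . . . . . . . . . . .
    . . . . . . . . . . . .
    . . . . . . . . . . . .
    . . . . . . . . . . . .
    . . . . X . . . . . . .
    . . . . . . . . . . . .
    . . . . . . . . . . . .
    . . . . . . . . . . . .
    . . . . . . . . . . . .

Result: "outside"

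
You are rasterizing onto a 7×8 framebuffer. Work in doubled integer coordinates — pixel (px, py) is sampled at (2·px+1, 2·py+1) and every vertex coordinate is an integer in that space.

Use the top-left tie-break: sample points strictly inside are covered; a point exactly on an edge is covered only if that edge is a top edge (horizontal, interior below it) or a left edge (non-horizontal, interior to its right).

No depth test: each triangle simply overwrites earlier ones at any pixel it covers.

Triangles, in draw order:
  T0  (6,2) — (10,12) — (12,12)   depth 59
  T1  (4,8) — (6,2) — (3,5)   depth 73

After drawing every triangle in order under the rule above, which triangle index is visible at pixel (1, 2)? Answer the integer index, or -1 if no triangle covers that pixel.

T0:
  2·area = 20  (B↔C swapped to make it positive)
  edge (6, 2)→(12, 12): d=(6,10) right/bottom  bias=-1
  edge (12, 12)→(10, 12): d=(-2,0) right/bottom  bias=-1
  edge (10, 12)→(6, 2): d=(-4,-10) top-left  bias=+0
    (4,3)@(9, 7): e=[0,10,10] → .  [on edge]
    (4,4)@(9, 9): e=[12,6,2] → X
    (5,4)@(11, 9): e=[-8,6,22] → .
    (4,5)@(9, 11): e=[24,2,-6] → .
    (5,5)@(11, 11): e=[4,2,14] → X
    (6,5)@(13, 11): e=[-16,2,34] → .
    (5,6)@(11, 13): e=[16,-2,6] → .
  covered (2 px):
    . . . . . . .
    . . . . . . .
    . . . . . . .
    . . . . . . .
    . . . . X . .
    . . . . . X .
    . . . . . . .
    . . . . . . .
T1:
  2·area = 12  (B↔C swapped to make it positive)
  edge (4, 8)→(3, 5): d=(-1,-3) top-left  bias=+0
  edge (3, 5)→(6, 2): d=(3,-3) top-left  bias=+0
  edge (6, 2)→(4, 8): d=(-2,6) right/bottom  bias=-1
    (3,0)@(7, 1): e=[16,0,-4] → .  [on edge]
    (2,1)@(5, 3): e=[8,0,4] → X  [on edge]
    (3,1)@(7, 3): e=[14,6,-8] → .
    (1,2)@(3, 5): e=[0,0,12] → X  [on edge]
    (2,2)@(5, 5): e=[6,6,0] → .  [on edge]
    (0,3)@(1, 7): e=[-8,0,20] → .  [on edge]
    (1,3)@(3, 7): e=[-2,6,8] → .
    (1,5)@(3, 11): e=[-6,18,0] → .  [on edge]
    (2,5)@(5, 11): e=[0,24,-12] → .  [on edge]
  covered (2 px):
    . . . . . . .
    . . X . . . .
    . X . . . . .
    . . . . . . .
    . . . . . . .
    . . . . . . .
    . . . . . . .
    . . . . . . .

Z-buffer (winner per pixel, '.' = empty):
  . . . . . . .
  . . 1 . . . .
  . 1 . . . . .
  . . . . . . .
  . . . . 0 . .
  . . . . . 0 .
  . . . . . . .
  . . . . . . .

Result: 1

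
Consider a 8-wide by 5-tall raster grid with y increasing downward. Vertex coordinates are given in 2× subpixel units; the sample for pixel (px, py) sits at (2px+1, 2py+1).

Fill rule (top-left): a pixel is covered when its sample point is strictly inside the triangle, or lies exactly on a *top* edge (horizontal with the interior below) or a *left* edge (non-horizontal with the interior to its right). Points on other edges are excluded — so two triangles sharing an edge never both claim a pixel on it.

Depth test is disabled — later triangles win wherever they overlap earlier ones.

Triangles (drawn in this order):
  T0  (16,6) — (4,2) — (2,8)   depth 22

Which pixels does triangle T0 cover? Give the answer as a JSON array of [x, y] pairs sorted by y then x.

T0:
  2·area = 80  (B↔C swapped to make it positive)
  edge (16, 6)→(2, 8): d=(-14,2) right/bottom  bias=-1
  edge (2, 8)→(4, 2): d=(2,-6) top-left  bias=+0
  edge (4, 2)→(16, 6): d=(12,4) right/bottom  bias=-1
    (0,0)@(1, 1): e=[100,-20,0] → ·  [on edge]
    (2,1)@(5, 3): e=[64,8,8] → #
    (3,1)@(7, 3): e=[60,20,0] → ·  [on edge]
    (1,2)@(3, 5): e=[40,0,40] → #  [on edge]
    (3,2)@(7, 5): e=[32,24,24] → #
    (4,2)@(9, 5): e=[28,36,16] → #
    (5,2)@(11, 5): e=[24,48,8] → #
    (6,2)@(13, 5): e=[20,60,0] → ·  [on edge]
    (1,3)@(3, 7): e=[12,4,64] → #
    (4,3)@(9, 7): e=[0,40,40] → ·  [on edge]
    (5,3)@(11, 7): e=[-4,52,32] → ·
    (1,4)@(3, 9): e=[-16,8,88] → ·
  covered (9 px):
    · · · · · · · ·
    · · # · · · · ·
    · # # # # # · ·
    · # # # · · · ·
    · · · · · · · ·

Result: [[2,1],[1,2],[2,2],[3,2],[4,2],[5,2],[1,3],[2,3],[3,3]]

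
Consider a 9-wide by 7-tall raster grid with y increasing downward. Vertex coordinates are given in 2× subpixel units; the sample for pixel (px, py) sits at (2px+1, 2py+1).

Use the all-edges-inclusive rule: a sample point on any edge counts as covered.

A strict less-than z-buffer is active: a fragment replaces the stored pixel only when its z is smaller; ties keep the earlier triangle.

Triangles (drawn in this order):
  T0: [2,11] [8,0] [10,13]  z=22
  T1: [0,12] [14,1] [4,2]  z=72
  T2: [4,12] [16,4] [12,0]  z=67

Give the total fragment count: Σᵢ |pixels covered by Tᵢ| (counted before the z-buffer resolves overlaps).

T0:
  2·area = 100
  edge (2, 11)→(8, 0): d=(6,-11) inclusive
  edge (8, 0)→(10, 13): d=(2,13) inclusive
  edge (10, 13)→(2, 11): d=(-8,-2) inclusive
    (3,1)@(7, 3): e=[7,19,74] → X
    (4,1)@(9, 3): e=[29,-7,78] → .
    (3,2)@(7, 5): e=[19,23,58] → X
    (4,2)@(9, 5): e=[41,-3,62] → .
    (2,3)@(5, 7): e=[9,53,38] → X
    (4,3)@(9, 7): e=[53,1,46] → X
    (5,3)@(11, 7): e=[75,-25,50] → .
    (2,4)@(5, 9): e=[21,57,22] → X
    (5,4)@(11, 9): e=[87,-21,34] → .
    (1,5)@(3, 11): e=[11,87,2] → X
    (5,5)@(11, 11): e=[99,-17,18] → .
    (1,6)@(3, 13): e=[23,91,-14] → .
  covered (12 px):
    . . . . . . . . .
    . . . X . . . . .
    . . . X . . . . .
    . . X X X . . . .
    . . X X X . . . .
    . X X X X . . . .
    . . . . . . . . .
T1:
  2·area = 96  (B↔C swapped to make it positive)
  edge (0, 12)→(4, 2): d=(4,-10) inclusive
  edge (4, 2)→(14, 1): d=(10,-1) inclusive
  edge (14, 1)→(0, 12): d=(-14,11) inclusive
    (2,1)@(5, 3): e=[14,11,71] → X
    (3,1)@(7, 3): e=[34,13,49] → X
    (4,1)@(9, 3): e=[54,15,27] → X
    (5,1)@(11, 3): e=[74,17,5] → X
    (6,1)@(13, 3): e=[94,19,-17] → .
    (1,2)@(3, 5): e=[2,29,65] → X
    (4,2)@(9, 5): e=[62,35,-1] → .
    (5,2)@(11, 5): e=[82,37,-23] → .
    (1,3)@(3, 7): e=[10,49,37] → X
    (3,3)@(7, 7): e=[50,53,-7] → .
    (1,4)@(3, 9): e=[18,69,9] → X
    (2,4)@(5, 9): e=[38,71,-13] → .
  covered (11 px):
    . . . . . . . . .
    . . X X X X . . .
    . X X X . . . . .
    . X X . . . . . .
    . X . . . . . . .
    X . . . . . . . .
    . . . . . . . . .
T2:
  2·area = 80  (B↔C swapped to make it positive)
  edge (4, 12)→(12, 0): d=(8,-12) inclusive
  edge (12, 0)→(16, 4): d=(4,4) inclusive
  edge (16, 4)→(4, 12): d=(-12,8) inclusive
    (6,0)@(13, 1): e=[20,0,60] → X  [on edge]
    (7,0)@(15, 1): e=[44,-8,44] → .
    (5,1)@(11, 3): e=[12,16,52] → X
    (7,1)@(15, 3): e=[60,0,20] → X  [on edge]
    (8,1)@(17, 3): e=[84,-8,4] → .
    (4,2)@(9, 5): e=[4,32,44] → X
    (7,2)@(15, 5): e=[76,8,-4] → .
    (8,2)@(17, 5): e=[100,0,-20] → .  [on edge]
    (4,3)@(9, 7): e=[20,40,20] → X
    (6,3)@(13, 7): e=[68,24,-12] → .
    (3,4)@(7, 9): e=[12,56,12] → X
    (4,4)@(9, 9): e=[36,48,-4] → .
  covered (11 px):
    . . . . . . X . .
    . . . . . X X X .
    . . . . X X X . .
    . . . . X X . . .
    . . . X . . . . .
    . . X . . . . . .
    . . . . . . . . .

Answer: 34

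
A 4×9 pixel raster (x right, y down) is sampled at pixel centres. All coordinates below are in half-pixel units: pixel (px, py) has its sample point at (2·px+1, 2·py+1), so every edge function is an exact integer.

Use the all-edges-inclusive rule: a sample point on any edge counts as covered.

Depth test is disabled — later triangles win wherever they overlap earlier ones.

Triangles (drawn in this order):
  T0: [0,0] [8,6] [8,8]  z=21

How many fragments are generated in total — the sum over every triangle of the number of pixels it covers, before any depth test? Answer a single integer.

T0:
  2·area = 16
  edge (0, 0)→(8, 6): d=(8,6) inclusive
  edge (8, 6)→(8, 8): d=(0,2) inclusive
  edge (8, 8)→(0, 0): d=(-8,-8) inclusive
    (0,0)@(1, 1): e=[2,14,0] → X  [on edge]
    (1,0)@(3, 1): e=[-10,10,16] → .
    (0,1)@(1, 3): e=[18,14,-16] → .
    (1,1)@(3, 3): e=[6,10,0] → X  [on edge]
    (2,1)@(5, 3): e=[-6,6,16] → .
    (1,2)@(3, 5): e=[22,10,-16] → .
    (2,2)@(5, 5): e=[10,6,0] → X  [on edge]
    (3,2)@(7, 5): e=[-2,2,16] → .
    (2,3)@(5, 7): e=[26,6,-16] → .
    (3,3)@(7, 7): e=[14,2,0] → X  [on edge]
    (3,4)@(7, 9): e=[30,2,-16] → .
  covered (4 px):
    X . . .
    . X . .
    . . X .
    . . . X
    . . . .
    . . . .
    . . . .
    . . . .
    . . . .

Answer: 4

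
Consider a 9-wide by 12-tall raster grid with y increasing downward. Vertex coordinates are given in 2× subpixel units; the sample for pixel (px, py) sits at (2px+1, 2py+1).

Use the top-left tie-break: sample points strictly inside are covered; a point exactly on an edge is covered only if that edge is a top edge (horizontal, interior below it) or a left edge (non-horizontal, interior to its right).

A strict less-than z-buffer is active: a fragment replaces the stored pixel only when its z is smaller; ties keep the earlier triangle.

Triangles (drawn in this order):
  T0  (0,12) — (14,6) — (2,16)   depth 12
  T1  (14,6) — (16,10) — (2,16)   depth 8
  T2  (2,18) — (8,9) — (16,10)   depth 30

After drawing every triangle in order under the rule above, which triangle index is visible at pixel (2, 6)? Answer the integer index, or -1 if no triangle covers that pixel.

T0:
  2·area = 68
  edge (0, 12)→(14, 6): d=(14,-6) top-left  bias=+0
  edge (14, 6)→(2, 16): d=(-12,10) right/bottom  bias=-1
  edge (2, 16)→(0, 12): d=(-2,-4) top-left  bias=+0
    (3,4)@(7, 9): e=[0,34,34] → #  [on edge]
    (4,4)@(9, 9): e=[12,14,42] → #
    (5,4)@(11, 9): e=[24,-6,50] → ·
    (1,5)@(3, 11): e=[4,50,14] → #
    (2,5)@(5, 11): e=[16,30,22] → #
    (4,5)@(9, 11): e=[40,-10,38] → ·
    (0,6)@(1, 13): e=[20,46,2] → #
    (3,6)@(7, 13): e=[56,-14,26] → ·
    (0,7)@(1, 15): e=[48,22,-2] → ·
    (1,7)@(3, 15): e=[60,2,6] → #
    (2,7)@(5, 15): e=[72,-18,14] → ·
    (1,8)@(3, 17): e=[88,-22,2] → ·
  covered (9 px):
    · · · · · · · · ·
    · · · · · · · · ·
    · · · · · · · · ·
    · · · · · · · · ·
    · · · # # · · · ·
    · # # # · · · · ·
    # # # · · · · · ·
    · # · · · · · · ·
    · · · · · · · · ·
    · · · · · · · · ·
    · · · · · · · · ·
    · · · · · · · · ·
T1:
  2·area = 68
  edge (14, 6)→(16, 10): d=(2,4) right/bottom  bias=-1
  edge (16, 10)→(2, 16): d=(-14,6) right/bottom  bias=-1
  edge (2, 16)→(14, 6): d=(12,-10) top-left  bias=+0
    (6,3)@(13, 7): e=[6,60,2] → #
    (7,3)@(15, 7): e=[-2,48,22] → ·
    (5,4)@(11, 9): e=[18,44,6] → #
    (7,4)@(15, 9): e=[2,20,46] → #
    (8,4)@(17, 9): e=[-6,8,66] → ·
    (4,5)@(9, 11): e=[30,28,10] → #
    (7,5)@(15, 11): e=[6,-8,70] → ·
    (3,6)@(7, 13): e=[42,12,14] → #
    (4,6)@(9, 13): e=[34,0,34] → ·  [on edge]
    (5,6)@(11, 13): e=[26,-12,54] → ·
    (6,6)@(13, 13): e=[18,-24,74] → ·
    (3,7)@(7, 15): e=[46,-16,38] → ·
  covered (8 px):
    · · · · · · · · ·
    · · · · · · · · ·
    · · · · · · · · ·
    · · · · · · # · ·
    · · · · · # # # ·
    · · · · # # # · ·
    · · · # · · · · ·
    · · · · · · · · ·
    · · · · · · · · ·
    · · · · · · · · ·
    · · · · · · · · ·
    · · · · · · · · ·
T2:
  2·area = 78
  edge (2, 18)→(8, 9): d=(6,-9) top-left  bias=+0
  edge (8, 9)→(16, 10): d=(8,1) right/bottom  bias=-1
  edge (16, 10)→(2, 18): d=(-14,8) right/bottom  bias=-1
    (3,5)@(7, 11): e=[3,17,58] → #
    (4,5)@(9, 11): e=[21,15,42] → #
    (5,5)@(11, 11): e=[39,13,26] → #
    (6,5)@(13, 11): e=[57,11,10] → #
    (7,5)@(15, 11): e=[75,9,-6] → ·
    (3,6)@(7, 13): e=[15,33,30] → #
    (5,6)@(11, 13): e=[51,29,-2] → ·
    (6,6)@(13, 13): e=[69,27,-18] → ·
    (2,7)@(5, 15): e=[9,51,18] → #
    (4,7)@(9, 15): e=[45,47,-14] → ·
    (1,8)@(3, 17): e=[3,69,6] → #
    (2,8)@(5, 17): e=[21,67,-10] → ·
  covered (9 px):
    · · · · · · · · ·
    · · · · · · · · ·
    · · · · · · · · ·
    · · · · · · · · ·
    · · · · · · · · ·
    · · · # # # # · ·
    · · · # # · · · ·
    · · # # · · · · ·
    · # · · · · · · ·
    · · · · · · · · ·
    · · · · · · · · ·
    · · · · · · · · ·

Z-buffer (winner per pixel, '.' = empty):
  . . . . . . . . .
  . . . . . . . . .
  . . . . . . . . .
  . . . . . . 1 . .
  . . . 0 0 1 1 1 .
  . 0 0 0 1 1 1 . .
  0 0 0 1 2 . . . .
  . 0 2 2 . . . . .
  . 2 . . . . . . .
  . . . . . . . . .
  . . . . . . . . .
  . . . . . . . . .

Answer: 0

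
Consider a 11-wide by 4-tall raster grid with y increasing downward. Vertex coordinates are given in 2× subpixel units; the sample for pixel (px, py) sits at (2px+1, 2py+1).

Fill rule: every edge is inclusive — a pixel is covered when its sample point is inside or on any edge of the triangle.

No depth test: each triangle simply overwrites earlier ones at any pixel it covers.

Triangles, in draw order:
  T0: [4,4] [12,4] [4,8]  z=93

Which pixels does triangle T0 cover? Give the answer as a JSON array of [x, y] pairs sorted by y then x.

T0:
  2·area = 32
  edge (4, 4)→(12, 4): d=(8,0) inclusive
  edge (12, 4)→(4, 8): d=(-8,4) inclusive
  edge (4, 8)→(4, 4): d=(0,-4) inclusive
    (2,2)@(5, 5): e=[8,20,4] → █
    (3,2)@(7, 5): e=[8,12,12] → █
    (4,2)@(9, 5): e=[8,4,20] → █
    (5,2)@(11, 5): e=[8,-4,28] → ·
    (2,3)@(5, 7): e=[24,4,4] → █
    (3,3)@(7, 7): e=[24,-4,12] → ·
    (4,3)@(9, 7): e=[24,-12,20] → ·
  covered (4 px):
    · · · · · · · · · · ·
    · · · · · · · · · · ·
    · · █ █ █ · · · · · ·
    · · █ · · · · · · · ·

Answer: [[2,2],[3,2],[4,2],[2,3]]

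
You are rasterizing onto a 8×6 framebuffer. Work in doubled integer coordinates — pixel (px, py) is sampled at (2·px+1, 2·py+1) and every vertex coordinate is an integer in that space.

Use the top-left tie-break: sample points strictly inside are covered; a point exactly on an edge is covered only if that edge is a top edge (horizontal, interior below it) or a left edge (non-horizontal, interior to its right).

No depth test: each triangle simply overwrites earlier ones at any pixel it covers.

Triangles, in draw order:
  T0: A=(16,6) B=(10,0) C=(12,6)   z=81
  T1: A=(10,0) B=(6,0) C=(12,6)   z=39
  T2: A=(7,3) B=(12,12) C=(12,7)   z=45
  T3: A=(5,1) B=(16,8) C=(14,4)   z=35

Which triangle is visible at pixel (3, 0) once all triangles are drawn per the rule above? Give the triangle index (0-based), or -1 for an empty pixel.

T0:
  2·area = 24  (B↔C swapped to make it positive)
  edge (16, 6)→(12, 6): d=(-4,0) right/bottom  bias=-1
  edge (12, 6)→(10, 0): d=(-2,-6) top-left  bias=+0
  edge (10, 0)→(16, 6): d=(6,6) right/bottom  bias=-1
    (5,0)@(11, 1): e=[20,4,0] → ·  [on edge]
    (5,1)@(11, 3): e=[12,0,12] → #  [on edge]
    (6,1)@(13, 3): e=[12,12,0] → ·  [on edge]
    (5,2)@(11, 5): e=[4,-4,24] → ·
    (6,2)@(13, 5): e=[4,8,12] → #
    (7,2)@(15, 5): e=[4,20,0] → ·  [on edge]
    (6,3)@(13, 7): e=[-4,4,24] → ·
    (6,4)@(13, 9): e=[-12,0,36] → ·  [on edge]
  covered (2 px):
    · · · · · · · ·
    · · · · · # · ·
    · · · · · · # ·
    · · · · · · · ·
    · · · · · · · ·
    · · · · · · · ·
T1:
  2·area = 24  (B↔C swapped to make it positive)
  edge (10, 0)→(12, 6): d=(2,6) right/bottom  bias=-1
  edge (12, 6)→(6, 0): d=(-6,-6) top-left  bias=+0
  edge (6, 0)→(10, 0): d=(4,0) top-left  bias=+0
    (3,0)@(7, 1): e=[20,0,4] → #  [on edge]
    (4,0)@(9, 1): e=[8,12,4] → #
    (5,0)@(11, 1): e=[-4,24,4] → ·
    (3,1)@(7, 3): e=[24,-12,12] → ·
    (4,1)@(9, 3): e=[12,0,12] → #  [on edge]
    (5,1)@(11, 3): e=[0,12,12] → ·  [on edge]
    (4,2)@(9, 5): e=[16,-12,20] → ·
    (5,2)@(11, 5): e=[4,0,20] → #  [on edge]
    (6,2)@(13, 5): e=[-8,12,20] → ·
    (5,3)@(11, 7): e=[8,-12,28] → ·
    (6,3)@(13, 7): e=[-4,0,28] → ·  [on edge]
    (6,4)@(13, 9): e=[0,-12,36] → ·  [on edge]
    (7,4)@(15, 9): e=[-12,0,36] → ·  [on edge]
  covered (4 px):
    · · · # # · · ·
    · · · · # · · ·
    · · · · · # · ·
    · · · · · · · ·
    · · · · · · · ·
    · · · · · · · ·
T2:
  2·area = 25  (B↔C swapped to make it positive)
  edge (7, 3)→(12, 7): d=(5,4) right/bottom  bias=-1
  edge (12, 7)→(12, 12): d=(0,5) right/bottom  bias=-1
  edge (12, 12)→(7, 3): d=(-5,-9) top-left  bias=+0
    (3,1)@(7, 3): e=[0,25,0] → ·  [on edge]
    (4,2)@(9, 5): e=[2,15,8] → #
    (5,2)@(11, 5): e=[-6,5,26] → ·
    (4,3)@(9, 7): e=[12,15,-2] → ·
    (5,3)@(11, 7): e=[4,5,16] → #
    (6,3)@(13, 7): e=[-4,-5,34] → ·
    (5,4)@(11, 9): e=[14,5,6] → #
    (6,4)@(13, 9): e=[6,-5,24] → ·
    (5,5)@(11, 11): e=[24,5,-4] → ·
  covered (3 px):
    · · · · · · · ·
    · · · · · · · ·
    · · · · # · · ·
    · · · · · # · ·
    · · · · · # · ·
    · · · · · · · ·
T3:
  2·area = 30  (B↔C swapped to make it positive)
  edge (5, 1)→(14, 4): d=(9,3) right/bottom  bias=-1
  edge (14, 4)→(16, 8): d=(2,4) right/bottom  bias=-1
  edge (16, 8)→(5, 1): d=(-11,-7) top-left  bias=+0
    (2,0)@(5, 1): e=[0,30,0] → ·  [on edge]
    (4,1)@(9, 3): e=[6,18,6] → #
    (5,1)@(11, 3): e=[0,10,20] → ·  [on edge]
    (4,2)@(9, 5): e=[24,22,-16] → ·
    (6,2)@(13, 5): e=[12,6,12] → #
    (7,2)@(15, 5): e=[6,-2,26] → ·
    (6,3)@(13, 7): e=[30,10,-10] → ·
    (7,3)@(15, 7): e=[24,2,4] → #
    (7,4)@(15, 9): e=[42,6,-18] → ·
  covered (3 px):
    · · · · · · · ·
    · · · · # · · ·
    · · · · · · # ·
    · · · · · · · #
    · · · · · · · ·
    · · · · · · · ·

Z-buffer (winner per pixel, '.' = empty):
  . . . 1 1 . . .
  . . . . 3 0 . .
  . . . . 2 1 3 .
  . . . . . 2 . 3
  . . . . . 2 . .
  . . . . . . . .

Answer: 1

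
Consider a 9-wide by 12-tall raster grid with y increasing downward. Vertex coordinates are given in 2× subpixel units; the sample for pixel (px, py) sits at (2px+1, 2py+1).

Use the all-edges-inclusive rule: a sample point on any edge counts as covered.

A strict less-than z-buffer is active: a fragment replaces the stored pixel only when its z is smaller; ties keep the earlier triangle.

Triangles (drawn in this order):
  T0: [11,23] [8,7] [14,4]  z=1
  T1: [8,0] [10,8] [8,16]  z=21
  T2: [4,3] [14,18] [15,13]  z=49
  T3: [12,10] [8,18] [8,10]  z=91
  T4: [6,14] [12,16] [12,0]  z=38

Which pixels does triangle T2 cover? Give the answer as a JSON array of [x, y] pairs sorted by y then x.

T0:
  2·area = 105
  edge (11, 23)→(8, 7): d=(-3,-16) inclusive
  edge (8, 7)→(14, 4): d=(6,-3) inclusive
  edge (14, 4)→(11, 23): d=(-3,19) inclusive
    (6,2)@(13, 5): e=[86,3,16] → X
    (7,2)@(15, 5): e=[118,9,-22] → .
    (4,3)@(9, 7): e=[16,3,86] → X
    (5,3)@(11, 7): e=[48,9,48] → X
    (7,3)@(15, 7): e=[112,21,-28] → .
    (4,4)@(9, 9): e=[10,15,80] → X
    (7,4)@(15, 9): e=[106,33,-34] → .
    (4,5)@(9, 11): e=[4,27,74] → X
    (6,5)@(13, 11): e=[68,39,-2] → .
    (4,6)@(9, 13): e=[-2,39,68] → .
    (5,6)@(11, 13): e=[30,45,30] → X
    (6,6)@(13, 13): e=[62,51,-8] → .
    (5,11)@(11, 23): e=[0,105,0] → X  [on edge]
  covered (15 px):
    . . . . . . . . .
    . . . . . . . . .
    . . . . . . X . .
    . . . . X X X . .
    . . . . X X X . .
    . . . . X X . . .
    . . . . . X . . .
    . . . . . X . . .
    . . . . . X . . .
    . . . . . X . . .
    . . . . . X . . .
    . . . . . X . . .
T1:
  2·area = 32
  edge (8, 0)→(10, 8): d=(2,8) inclusive
  edge (10, 8)→(8, 16): d=(-2,8) inclusive
  edge (8, 16)→(8, 0): d=(0,-16) inclusive
    (4,2)@(9, 5): e=[2,14,16] → X
    (5,2)@(11, 5): e=[-14,-2,48] → .
    (4,3)@(9, 7): e=[6,10,16] → X
    (5,3)@(11, 7): e=[-10,-6,48] → .
    (4,4)@(9, 9): e=[10,6,16] → X
    (5,4)@(11, 9): e=[-6,-10,48] → .
    (4,5)@(9, 11): e=[14,2,16] → X
    (5,5)@(11, 11): e=[-2,-14,48] → .
    (4,6)@(9, 13): e=[18,-2,16] → .
  covered (4 px):
    . . . . . . . . .
    . . . . . . . . .
    . . . . X . . . .
    . . . . X . . . .
    . . . . X . . . .
    . . . . X . . . .
    . . . . . . . . .
    . . . . . . . . .
    . . . . . . . . .
    . . . . . . . . .
    . . . . . . . . .
    . . . . . . . . .
T2:
  2·area = 65  (B↔C swapped to make it positive)
  edge (4, 3)→(15, 13): d=(11,10) inclusive
  edge (15, 13)→(14, 18): d=(-1,5) inclusive
  edge (14, 18)→(4, 3): d=(-10,-15) inclusive
    (8,1)@(17, 3): e=[-130,0,195] → .  [on edge]
    (3,3)@(7, 7): e=[14,46,5] → X
    (4,3)@(9, 7): e=[-6,36,35] → .
    (3,4)@(7, 9): e=[36,44,-15] → .
    (4,4)@(9, 9): e=[16,34,15] → X
    (5,4)@(11, 9): e=[-4,24,45] → .
    (4,5)@(9, 11): e=[38,32,-5] → .
    (5,5)@(11, 11): e=[18,22,25] → X
    (6,5)@(13, 11): e=[-2,12,55] → .
    (5,6)@(11, 13): e=[40,20,5] → X
    (6,6)@(13, 13): e=[20,10,35] → X
    (7,6)@(15, 13): e=[0,0,65] → X  [on edge]
    (6,11)@(13, 23): e=[130,0,-65] → .  [on edge]
  covered (7 px):
    . . . . . . . . .
    . . . . . . . . .
    . . . . . . . . .
    . . . X . . . . .
    . . . . X . . . .
    . . . . . X . . .
    . . . . . X X X .
    . . . . . . X . .
    . . . . . . . . .
    . . . . . . . . .
    . . . . . . . . .
    . . . . . . . . .
T3:
  2·area = 32
  edge (12, 10)→(8, 18): d=(-4,8) inclusive
  edge (8, 18)→(8, 10): d=(0,-8) inclusive
  edge (8, 10)→(12, 10): d=(4,0) inclusive
    (4,5)@(9, 11): e=[20,8,4] → X
    (5,5)@(11, 11): e=[4,24,4] → X
    (6,5)@(13, 11): e=[-12,40,4] → .
    (4,6)@(9, 13): e=[12,8,12] → X
    (5,6)@(11, 13): e=[-4,24,12] → .
    (4,7)@(9, 15): e=[4,8,20] → X
    (5,7)@(11, 15): e=[-12,24,20] → .
    (4,8)@(9, 17): e=[-4,8,28] → .
  covered (4 px):
    . . . . . . . . .
    . . . . . . . . .
    . . . . . . . . .
    . . . . . . . . .
    . . . . . . . . .
    . . . . X X . . .
    . . . . X . . . .
    . . . . X . . . .
    . . . . . . . . .
    . . . . . . . . .
    . . . . . . . . .
    . . . . . . . . .
T4:
  2·area = 96  (B↔C swapped to make it positive)
  edge (6, 14)→(12, 0): d=(6,-14) inclusive
  edge (12, 0)→(12, 16): d=(0,16) inclusive
  edge (12, 16)→(6, 14): d=(-6,-2) inclusive
    (5,1)@(11, 3): e=[4,16,76] → X
    (6,1)@(13, 3): e=[32,-16,80] → .
    (5,2)@(11, 5): e=[16,16,64] → X
    (6,2)@(13, 5): e=[44,-16,68] → .
    (4,3)@(9, 7): e=[0,48,48] → X  [on edge]
    (6,3)@(13, 7): e=[56,-16,56] → .
    (4,4)@(9, 9): e=[12,48,36] → X
    (6,4)@(13, 9): e=[68,-16,44] → .
    (4,5)@(9, 11): e=[24,48,24] → X
    (6,5)@(13, 11): e=[80,-16,32] → .
    (1,6)@(3, 13): e=[-48,144,0] → .  [on edge]
    (3,6)@(7, 13): e=[8,80,8] → X
    (4,7)@(9, 15): e=[48,48,0] → X  [on edge]
    (7,8)@(15, 17): e=[144,-48,0] → .  [on edge]
    (1,10)@(3, 21): e=[0,144,-48] → .  [on edge]
  covered (13 px):
    . . . . . . . . .
    . . . . . X . . .
    . . . . . X . . .
    . . . . X X . . .
    . . . . X X . . .
    . . . . X X . . .
    . . . X X X . . .
    . . . . X X . . .
    . . . . . . . . .
    . . . . . . . . .
    . . . . . . . . .
    . . . . . . . . .

Result: [[3,3],[4,4],[5,5],[5,6],[6,6],[7,6],[6,7]]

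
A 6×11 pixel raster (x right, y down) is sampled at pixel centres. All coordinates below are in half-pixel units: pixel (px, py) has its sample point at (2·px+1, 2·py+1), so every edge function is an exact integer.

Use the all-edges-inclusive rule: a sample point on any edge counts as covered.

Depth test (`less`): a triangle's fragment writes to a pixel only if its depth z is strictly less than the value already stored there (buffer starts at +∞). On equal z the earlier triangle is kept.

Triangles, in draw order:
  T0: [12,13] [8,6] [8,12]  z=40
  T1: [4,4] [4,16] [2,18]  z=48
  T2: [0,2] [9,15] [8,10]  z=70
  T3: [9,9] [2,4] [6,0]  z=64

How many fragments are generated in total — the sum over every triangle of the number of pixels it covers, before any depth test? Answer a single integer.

T0:
  2·area = 24  (B↔C swapped to make it positive)
  edge (12, 13)→(8, 12): d=(-4,-1) inclusive
  edge (8, 12)→(8, 6): d=(0,-6) inclusive
  edge (8, 6)→(12, 13): d=(4,7) inclusive
    (4,4)@(9, 9): e=[13,6,5] → X
    (5,4)@(11, 9): e=[15,18,-9] → .
    (4,5)@(9, 11): e=[5,6,13] → X
    (5,5)@(11, 11): e=[7,18,-1] → .
    (4,6)@(9, 13): e=[-3,6,21] → .
  covered (2 px):
    . . . . . .
    . . . . . .
    . . . . . .
    . . . . . .
    . . . . X .
    . . . . X .
    . . . . . .
    . . . . . .
    . . . . . .
    . . . . . .
    . . . . . .
T1:
  2·area = 24
  edge (4, 4)→(4, 16): d=(0,12) inclusive
  edge (4, 16)→(2, 18): d=(-2,2) inclusive
  edge (2, 18)→(4, 4): d=(2,-14) inclusive
    (5,4)@(11, 9): e=[-84,0,108] → .  [on edge]
    (1,5)@(3, 11): e=[12,12,0] → X  [on edge]
    (2,5)@(5, 11): e=[-12,8,28] → .
    (4,5)@(9, 11): e=[-60,0,84] → .  [on edge]
    (1,6)@(3, 13): e=[12,8,4] → X
    (2,6)@(5, 13): e=[-12,4,32] → .
    (3,6)@(7, 13): e=[-36,0,60] → .  [on edge]
    (1,7)@(3, 15): e=[12,4,8] → X
    (2,7)@(5, 15): e=[-12,0,36] → .  [on edge]
    (1,8)@(3, 17): e=[12,0,12] → X  [on edge]
    (2,8)@(5, 17): e=[-12,-4,40] → .
    (0,9)@(1, 19): e=[36,0,-12] → .  [on edge]
  covered (4 px):
    . . . . . .
    . . . . . .
    . . . . . .
    . . . . . .
    . . . . . .
    . X . . . .
    . X . . . .
    . X . . . .
    . X . . . .
    . . . . . .
    . . . . . .
T2:
  2·area = 32  (B↔C swapped to make it positive)
  edge (0, 2)→(8, 10): d=(8,8) inclusive
  edge (8, 10)→(9, 15): d=(1,5) inclusive
  edge (9, 15)→(0, 2): d=(-9,-13) inclusive
    (0,1)@(1, 3): e=[0,28,4] → X  [on edge]
    (1,1)@(3, 3): e=[-16,18,30] → .
    (0,2)@(1, 5): e=[16,30,-14] → .
    (1,2)@(3, 5): e=[0,20,12] → X  [on edge]
    (2,2)@(5, 5): e=[-16,10,38] → .
    (3,2)@(7, 5): e=[-32,0,64] → .  [on edge]
    (1,3)@(3, 7): e=[16,22,-6] → .
    (2,3)@(5, 7): e=[0,12,20] → X  [on edge]
    (3,3)@(7, 7): e=[-16,2,46] → .
    (2,4)@(5, 9): e=[16,14,2] → X
    (3,4)@(7, 9): e=[0,4,28] → X  [on edge]
    (4,4)@(9, 9): e=[-16,-6,54] → .
    (4,5)@(9, 11): e=[0,-4,36] → .  [on edge]
    (5,6)@(11, 13): e=[0,-12,44] → .  [on edge]
    (4,7)@(9, 15): e=[32,0,0] → X  [on edge]
  covered (7 px):
    . . . . . .
    X . . . . .
    . X . . . .
    . . X . . .
    . . X X . .
    . . . X . .
    . . . . . .
    . . . . X .
    . . . . . .
    . . . . . .
    . . . . . .
T3:
  2·area = 48
  edge (9, 9)→(2, 4): d=(-7,-5) inclusive
  edge (2, 4)→(6, 0): d=(4,-4) inclusive
  edge (6, 0)→(9, 9): d=(3,9) inclusive
    (2,0)@(5, 1): e=[36,0,12] → X  [on edge]
    (3,0)@(7, 1): e=[46,8,-6] → .
    (1,1)@(3, 3): e=[12,0,36] → X  [on edge]
    (3,1)@(7, 3): e=[32,16,0] → X  [on edge]
    (4,1)@(9, 3): e=[42,24,-18] → .
    (0,2)@(1, 5): e=[-12,0,60] → .  [on edge]
    (1,2)@(3, 5): e=[-2,8,42] → .
    (2,2)@(5, 5): e=[8,16,24] → X
    (4,2)@(9, 5): e=[28,32,-12] → .
    (2,3)@(5, 7): e=[-6,24,30] → .
    (3,3)@(7, 7): e=[4,32,12] → X
    (4,3)@(9, 7): e=[14,40,-6] → .
    (4,4)@(9, 9): e=[0,48,0] → X  [on edge]
    (5,7)@(11, 15): e=[-32,80,0] → .  [on edge]
  covered (8 px):
    . . X . . .
    . X X X . .
    . . X X . .
    . . . X . .
    . . . . X .
    . . . . . .
    . . . . . .
    . . . . . .
    . . . . . .
    . . . . . .
    . . . . . .

Result: 21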